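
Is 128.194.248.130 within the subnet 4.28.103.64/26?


Subnet network: 4.28.103.64
Test IP AND mask: 128.194.248.128
No, 128.194.248.130 is not in 4.28.103.64/26


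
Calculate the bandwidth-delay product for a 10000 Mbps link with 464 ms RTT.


BDP = bandwidth * RTT
= 10000 Mbps * 464 ms
= 10000 * 1e6 * 464 / 1000 bits
= 4640000000 bits
= 580000000 bytes
= 566406.25 KB
BDP = 4640000000 bits (580000000 bytes)


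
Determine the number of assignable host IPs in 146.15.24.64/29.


Host bits = 32 - 29 = 3
Total addresses = 2^3 = 8
Usable = total - 2 (network and broadcast)
Usable hosts: 6


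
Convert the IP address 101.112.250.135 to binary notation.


101 = 01100101
112 = 01110000
250 = 11111010
135 = 10000111
Binary: 01100101.01110000.11111010.10000111


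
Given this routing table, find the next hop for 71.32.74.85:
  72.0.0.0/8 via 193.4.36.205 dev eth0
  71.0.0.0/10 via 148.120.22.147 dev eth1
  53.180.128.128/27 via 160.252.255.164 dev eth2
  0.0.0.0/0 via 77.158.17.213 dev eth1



Longest prefix match for 71.32.74.85:
  /8 72.0.0.0: no
  /10 71.0.0.0: MATCH
  /27 53.180.128.128: no
  /0 0.0.0.0: MATCH
Selected: next-hop 148.120.22.147 via eth1 (matched /10)


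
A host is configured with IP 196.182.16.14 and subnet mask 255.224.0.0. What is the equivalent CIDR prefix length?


Binary: 11111111.11100000.00000000.00000000
Count leading 1s
Prefix: /11


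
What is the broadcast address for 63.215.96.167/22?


Network: 63.215.96.0/22
Host bits = 10
Set all host bits to 1:
Broadcast: 63.215.99.255


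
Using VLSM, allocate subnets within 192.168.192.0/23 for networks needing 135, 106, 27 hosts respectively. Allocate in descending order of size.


135 hosts -> /24 (254 usable): 192.168.192.0/24
106 hosts -> /25 (126 usable): 192.168.193.0/25
27 hosts -> /27 (30 usable): 192.168.193.128/27
Allocation: 192.168.192.0/24 (135 hosts, 254 usable); 192.168.193.0/25 (106 hosts, 126 usable); 192.168.193.128/27 (27 hosts, 30 usable)


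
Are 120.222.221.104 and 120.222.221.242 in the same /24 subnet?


Mask: 255.255.255.0
120.222.221.104 AND mask = 120.222.221.0
120.222.221.242 AND mask = 120.222.221.0
Yes, same subnet (120.222.221.0)


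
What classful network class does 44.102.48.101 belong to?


First octet: 44
Binary: 00101100
0xxxxxxx -> Class A (1-126)
Class A, default mask 255.0.0.0 (/8)


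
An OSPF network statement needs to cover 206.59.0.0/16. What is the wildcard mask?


Subnet mask: 255.255.0.0
Wildcard = 255.255.255.255 - subnet mask
255 - 255 = 0
255 - 255 = 0
255 - 0 = 255
255 - 0 = 255
Wildcard: 0.0.255.255


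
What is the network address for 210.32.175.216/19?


IP:   11010010.00100000.10101111.11011000
Mask: 11111111.11111111.11100000.00000000
AND operation:
Net:  11010010.00100000.10100000.00000000
Network: 210.32.160.0/19


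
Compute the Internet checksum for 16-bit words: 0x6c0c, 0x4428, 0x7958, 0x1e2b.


Sum all words (with carry folding):
+ 0x6c0c = 0x6c0c
+ 0x4428 = 0xb034
+ 0x7958 = 0x298d
+ 0x1e2b = 0x47b8
One's complement: ~0x47b8
Checksum = 0xb847


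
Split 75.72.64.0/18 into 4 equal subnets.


New prefix = 18 + 2 = 20
Each subnet has 4096 addresses
  75.72.64.0/20
  75.72.80.0/20
  75.72.96.0/20
  75.72.112.0/20
Subnets: 75.72.64.0/20, 75.72.80.0/20, 75.72.96.0/20, 75.72.112.0/20


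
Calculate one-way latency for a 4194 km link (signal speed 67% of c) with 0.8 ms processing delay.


Speed = 0.67 * 3e5 km/s = 201000 km/s
Propagation delay = 4194 / 201000 = 0.0209 s = 20.8657 ms
Processing delay = 0.8 ms
Total one-way latency = 21.6657 ms


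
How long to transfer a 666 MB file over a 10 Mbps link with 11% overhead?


Effective throughput = 10 * (1 - 11/100) = 8.9 Mbps
File size in Mb = 666 * 8 = 5328 Mb
Time = 5328 / 8.9
Time = 598.6517 seconds


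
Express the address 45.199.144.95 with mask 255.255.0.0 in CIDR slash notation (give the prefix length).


Binary: 11111111.11111111.00000000.00000000
Count leading 1s
Prefix: /16


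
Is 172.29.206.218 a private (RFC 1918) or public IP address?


RFC 1918 private ranges:
  10.0.0.0/8 (10.0.0.0 - 10.255.255.255)
  172.16.0.0/12 (172.16.0.0 - 172.31.255.255)
  192.168.0.0/16 (192.168.0.0 - 192.168.255.255)
Private (in 172.16.0.0/12)


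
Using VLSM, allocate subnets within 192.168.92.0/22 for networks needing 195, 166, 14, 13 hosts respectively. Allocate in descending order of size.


195 hosts -> /24 (254 usable): 192.168.92.0/24
166 hosts -> /24 (254 usable): 192.168.93.0/24
14 hosts -> /28 (14 usable): 192.168.94.0/28
13 hosts -> /28 (14 usable): 192.168.94.16/28
Allocation: 192.168.92.0/24 (195 hosts, 254 usable); 192.168.93.0/24 (166 hosts, 254 usable); 192.168.94.0/28 (14 hosts, 14 usable); 192.168.94.16/28 (13 hosts, 14 usable)


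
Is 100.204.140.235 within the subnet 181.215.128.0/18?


Subnet network: 181.215.128.0
Test IP AND mask: 100.204.128.0
No, 100.204.140.235 is not in 181.215.128.0/18


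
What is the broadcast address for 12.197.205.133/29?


Network: 12.197.205.128/29
Host bits = 3
Set all host bits to 1:
Broadcast: 12.197.205.135


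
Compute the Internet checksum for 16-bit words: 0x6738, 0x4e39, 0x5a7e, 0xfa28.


Sum all words (with carry folding):
+ 0x6738 = 0x6738
+ 0x4e39 = 0xb571
+ 0x5a7e = 0x0ff0
+ 0xfa28 = 0x0a19
One's complement: ~0x0a19
Checksum = 0xf5e6


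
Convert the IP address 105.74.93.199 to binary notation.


105 = 01101001
74 = 01001010
93 = 01011101
199 = 11000111
Binary: 01101001.01001010.01011101.11000111


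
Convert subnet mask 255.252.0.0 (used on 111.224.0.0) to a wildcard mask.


Subnet mask: 255.252.0.0
Wildcard = 255.255.255.255 - subnet mask
255 - 255 = 0
255 - 252 = 3
255 - 0 = 255
255 - 0 = 255
Wildcard: 0.3.255.255


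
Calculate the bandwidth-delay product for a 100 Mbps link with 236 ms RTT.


BDP = bandwidth * RTT
= 100 Mbps * 236 ms
= 100 * 1e6 * 236 / 1000 bits
= 23600000 bits
= 2950000 bytes
= 2880.8594 KB
BDP = 23600000 bits (2950000 bytes)


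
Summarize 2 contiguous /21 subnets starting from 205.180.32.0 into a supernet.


Original prefix: /21
Number of subnets: 2 = 2^1
New prefix = 21 - 1 = 20
Supernet: 205.180.32.0/20


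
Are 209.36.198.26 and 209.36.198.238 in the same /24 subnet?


Mask: 255.255.255.0
209.36.198.26 AND mask = 209.36.198.0
209.36.198.238 AND mask = 209.36.198.0
Yes, same subnet (209.36.198.0)


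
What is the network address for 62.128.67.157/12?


IP:   00111110.10000000.01000011.10011101
Mask: 11111111.11110000.00000000.00000000
AND operation:
Net:  00111110.10000000.00000000.00000000
Network: 62.128.0.0/12


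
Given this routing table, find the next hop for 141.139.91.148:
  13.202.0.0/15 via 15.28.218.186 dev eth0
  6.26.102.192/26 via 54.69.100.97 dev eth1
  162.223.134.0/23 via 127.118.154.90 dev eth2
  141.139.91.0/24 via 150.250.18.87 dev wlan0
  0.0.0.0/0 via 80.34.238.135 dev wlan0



Longest prefix match for 141.139.91.148:
  /15 13.202.0.0: no
  /26 6.26.102.192: no
  /23 162.223.134.0: no
  /24 141.139.91.0: MATCH
  /0 0.0.0.0: MATCH
Selected: next-hop 150.250.18.87 via wlan0 (matched /24)


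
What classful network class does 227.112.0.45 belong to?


First octet: 227
Binary: 11100011
1110xxxx -> Class D (224-239)
Class D (multicast), default mask N/A


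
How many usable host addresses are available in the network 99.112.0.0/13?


Host bits = 32 - 13 = 19
Total addresses = 2^19 = 524288
Usable = total - 2 (network and broadcast)
Usable hosts: 524286


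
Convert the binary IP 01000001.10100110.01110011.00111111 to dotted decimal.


01000001 = 65
10100110 = 166
01110011 = 115
00111111 = 63
IP: 65.166.115.63


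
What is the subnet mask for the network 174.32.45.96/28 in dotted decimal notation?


/28 means 28 network bits, 4 host bits
Binary: 11111111111111111111111111110000
Mask: 255.255.255.240


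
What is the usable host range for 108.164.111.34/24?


Network: 108.164.111.0
Broadcast: 108.164.111.255
First usable = network + 1
Last usable = broadcast - 1
Range: 108.164.111.1 to 108.164.111.254


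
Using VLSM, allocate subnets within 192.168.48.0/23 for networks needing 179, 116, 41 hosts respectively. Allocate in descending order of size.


179 hosts -> /24 (254 usable): 192.168.48.0/24
116 hosts -> /25 (126 usable): 192.168.49.0/25
41 hosts -> /26 (62 usable): 192.168.49.128/26
Allocation: 192.168.48.0/24 (179 hosts, 254 usable); 192.168.49.0/25 (116 hosts, 126 usable); 192.168.49.128/26 (41 hosts, 62 usable)


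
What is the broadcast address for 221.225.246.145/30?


Network: 221.225.246.144/30
Host bits = 2
Set all host bits to 1:
Broadcast: 221.225.246.147


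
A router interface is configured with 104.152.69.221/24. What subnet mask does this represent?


/24 means 24 network bits, 8 host bits
Binary: 11111111111111111111111100000000
Mask: 255.255.255.0


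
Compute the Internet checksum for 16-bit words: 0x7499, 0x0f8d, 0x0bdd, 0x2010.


Sum all words (with carry folding):
+ 0x7499 = 0x7499
+ 0x0f8d = 0x8426
+ 0x0bdd = 0x9003
+ 0x2010 = 0xb013
One's complement: ~0xb013
Checksum = 0x4fec


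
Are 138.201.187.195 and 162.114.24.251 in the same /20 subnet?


Mask: 255.255.240.0
138.201.187.195 AND mask = 138.201.176.0
162.114.24.251 AND mask = 162.114.16.0
No, different subnets (138.201.176.0 vs 162.114.16.0)


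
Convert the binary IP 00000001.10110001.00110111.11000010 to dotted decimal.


00000001 = 1
10110001 = 177
00110111 = 55
11000010 = 194
IP: 1.177.55.194


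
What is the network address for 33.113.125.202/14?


IP:   00100001.01110001.01111101.11001010
Mask: 11111111.11111100.00000000.00000000
AND operation:
Net:  00100001.01110000.00000000.00000000
Network: 33.112.0.0/14


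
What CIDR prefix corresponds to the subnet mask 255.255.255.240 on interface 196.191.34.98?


Binary: 11111111.11111111.11111111.11110000
Count leading 1s
Prefix: /28


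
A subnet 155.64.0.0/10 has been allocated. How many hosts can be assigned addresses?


Host bits = 32 - 10 = 22
Total addresses = 2^22 = 4194304
Usable = total - 2 (network and broadcast)
Usable hosts: 4194302


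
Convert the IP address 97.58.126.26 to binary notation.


97 = 01100001
58 = 00111010
126 = 01111110
26 = 00011010
Binary: 01100001.00111010.01111110.00011010


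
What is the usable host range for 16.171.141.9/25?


Network: 16.171.141.0
Broadcast: 16.171.141.127
First usable = network + 1
Last usable = broadcast - 1
Range: 16.171.141.1 to 16.171.141.126


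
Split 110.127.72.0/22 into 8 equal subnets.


New prefix = 22 + 3 = 25
Each subnet has 128 addresses
  110.127.72.0/25
  110.127.72.128/25
  110.127.73.0/25
  110.127.73.128/25
  110.127.74.0/25
  110.127.74.128/25
  110.127.75.0/25
  110.127.75.128/25
Subnets: 110.127.72.0/25, 110.127.72.128/25, 110.127.73.0/25, 110.127.73.128/25, 110.127.74.0/25, 110.127.74.128/25, 110.127.75.0/25, 110.127.75.128/25


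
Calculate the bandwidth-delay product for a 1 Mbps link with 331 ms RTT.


BDP = bandwidth * RTT
= 1 Mbps * 331 ms
= 1 * 1e6 * 331 / 1000 bits
= 331000 bits
= 41375 bytes
= 40.4053 KB
BDP = 331000 bits (41375 bytes)


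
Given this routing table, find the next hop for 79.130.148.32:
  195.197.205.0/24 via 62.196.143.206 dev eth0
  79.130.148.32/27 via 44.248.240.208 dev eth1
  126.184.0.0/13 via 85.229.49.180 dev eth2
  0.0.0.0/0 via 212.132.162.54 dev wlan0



Longest prefix match for 79.130.148.32:
  /24 195.197.205.0: no
  /27 79.130.148.32: MATCH
  /13 126.184.0.0: no
  /0 0.0.0.0: MATCH
Selected: next-hop 44.248.240.208 via eth1 (matched /27)


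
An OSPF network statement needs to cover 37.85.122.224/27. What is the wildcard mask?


Subnet mask: 255.255.255.224
Wildcard = 255.255.255.255 - subnet mask
255 - 255 = 0
255 - 255 = 0
255 - 255 = 0
255 - 224 = 31
Wildcard: 0.0.0.31


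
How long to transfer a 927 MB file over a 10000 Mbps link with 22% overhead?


Effective throughput = 10000 * (1 - 22/100) = 7800 Mbps
File size in Mb = 927 * 8 = 7416 Mb
Time = 7416 / 7800
Time = 0.9508 seconds


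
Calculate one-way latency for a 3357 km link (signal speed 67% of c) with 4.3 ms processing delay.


Speed = 0.67 * 3e5 km/s = 201000 km/s
Propagation delay = 3357 / 201000 = 0.0167 s = 16.7015 ms
Processing delay = 4.3 ms
Total one-way latency = 21.0015 ms


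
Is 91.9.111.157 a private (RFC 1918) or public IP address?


RFC 1918 private ranges:
  10.0.0.0/8 (10.0.0.0 - 10.255.255.255)
  172.16.0.0/12 (172.16.0.0 - 172.31.255.255)
  192.168.0.0/16 (192.168.0.0 - 192.168.255.255)
Public (not in any RFC 1918 range)


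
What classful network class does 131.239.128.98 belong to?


First octet: 131
Binary: 10000011
10xxxxxx -> Class B (128-191)
Class B, default mask 255.255.0.0 (/16)


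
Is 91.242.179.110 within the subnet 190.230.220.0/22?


Subnet network: 190.230.220.0
Test IP AND mask: 91.242.176.0
No, 91.242.179.110 is not in 190.230.220.0/22


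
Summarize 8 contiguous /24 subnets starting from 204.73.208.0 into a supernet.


Original prefix: /24
Number of subnets: 8 = 2^3
New prefix = 24 - 3 = 21
Supernet: 204.73.208.0/21


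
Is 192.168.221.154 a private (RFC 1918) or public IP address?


RFC 1918 private ranges:
  10.0.0.0/8 (10.0.0.0 - 10.255.255.255)
  172.16.0.0/12 (172.16.0.0 - 172.31.255.255)
  192.168.0.0/16 (192.168.0.0 - 192.168.255.255)
Private (in 192.168.0.0/16)


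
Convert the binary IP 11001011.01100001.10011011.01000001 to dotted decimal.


11001011 = 203
01100001 = 97
10011011 = 155
01000001 = 65
IP: 203.97.155.65


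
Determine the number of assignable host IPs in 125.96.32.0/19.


Host bits = 32 - 19 = 13
Total addresses = 2^13 = 8192
Usable = total - 2 (network and broadcast)
Usable hosts: 8190


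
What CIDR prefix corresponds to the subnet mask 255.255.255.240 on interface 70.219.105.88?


Binary: 11111111.11111111.11111111.11110000
Count leading 1s
Prefix: /28


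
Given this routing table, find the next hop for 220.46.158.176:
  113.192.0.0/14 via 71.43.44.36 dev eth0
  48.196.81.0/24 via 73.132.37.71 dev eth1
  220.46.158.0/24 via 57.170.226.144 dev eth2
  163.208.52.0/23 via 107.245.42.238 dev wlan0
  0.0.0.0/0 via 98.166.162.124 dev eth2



Longest prefix match for 220.46.158.176:
  /14 113.192.0.0: no
  /24 48.196.81.0: no
  /24 220.46.158.0: MATCH
  /23 163.208.52.0: no
  /0 0.0.0.0: MATCH
Selected: next-hop 57.170.226.144 via eth2 (matched /24)


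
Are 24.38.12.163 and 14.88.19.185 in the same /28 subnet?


Mask: 255.255.255.240
24.38.12.163 AND mask = 24.38.12.160
14.88.19.185 AND mask = 14.88.19.176
No, different subnets (24.38.12.160 vs 14.88.19.176)


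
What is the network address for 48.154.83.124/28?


IP:   00110000.10011010.01010011.01111100
Mask: 11111111.11111111.11111111.11110000
AND operation:
Net:  00110000.10011010.01010011.01110000
Network: 48.154.83.112/28


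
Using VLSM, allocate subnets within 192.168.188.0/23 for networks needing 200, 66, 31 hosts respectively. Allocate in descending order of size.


200 hosts -> /24 (254 usable): 192.168.188.0/24
66 hosts -> /25 (126 usable): 192.168.189.0/25
31 hosts -> /26 (62 usable): 192.168.189.128/26
Allocation: 192.168.188.0/24 (200 hosts, 254 usable); 192.168.189.0/25 (66 hosts, 126 usable); 192.168.189.128/26 (31 hosts, 62 usable)


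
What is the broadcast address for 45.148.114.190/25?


Network: 45.148.114.128/25
Host bits = 7
Set all host bits to 1:
Broadcast: 45.148.114.255


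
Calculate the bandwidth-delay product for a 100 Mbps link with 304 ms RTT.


BDP = bandwidth * RTT
= 100 Mbps * 304 ms
= 100 * 1e6 * 304 / 1000 bits
= 30400000 bits
= 3800000 bytes
= 3710.9375 KB
BDP = 30400000 bits (3800000 bytes)


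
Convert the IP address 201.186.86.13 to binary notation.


201 = 11001001
186 = 10111010
86 = 01010110
13 = 00001101
Binary: 11001001.10111010.01010110.00001101


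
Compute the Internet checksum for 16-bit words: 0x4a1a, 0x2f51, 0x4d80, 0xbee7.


Sum all words (with carry folding):
+ 0x4a1a = 0x4a1a
+ 0x2f51 = 0x796b
+ 0x4d80 = 0xc6eb
+ 0xbee7 = 0x85d3
One's complement: ~0x85d3
Checksum = 0x7a2c


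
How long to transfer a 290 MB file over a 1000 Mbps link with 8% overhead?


Effective throughput = 1000 * (1 - 8/100) = 920 Mbps
File size in Mb = 290 * 8 = 2320 Mb
Time = 2320 / 920
Time = 2.5217 seconds


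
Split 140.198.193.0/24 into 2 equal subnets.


New prefix = 24 + 1 = 25
Each subnet has 128 addresses
  140.198.193.0/25
  140.198.193.128/25
Subnets: 140.198.193.0/25, 140.198.193.128/25


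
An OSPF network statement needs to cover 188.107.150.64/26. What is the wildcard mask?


Subnet mask: 255.255.255.192
Wildcard = 255.255.255.255 - subnet mask
255 - 255 = 0
255 - 255 = 0
255 - 255 = 0
255 - 192 = 63
Wildcard: 0.0.0.63


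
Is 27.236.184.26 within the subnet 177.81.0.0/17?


Subnet network: 177.81.0.0
Test IP AND mask: 27.236.128.0
No, 27.236.184.26 is not in 177.81.0.0/17


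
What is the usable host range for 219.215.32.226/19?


Network: 219.215.32.0
Broadcast: 219.215.63.255
First usable = network + 1
Last usable = broadcast - 1
Range: 219.215.32.1 to 219.215.63.254


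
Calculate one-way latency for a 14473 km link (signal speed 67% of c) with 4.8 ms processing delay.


Speed = 0.67 * 3e5 km/s = 201000 km/s
Propagation delay = 14473 / 201000 = 0.072 s = 72.005 ms
Processing delay = 4.8 ms
Total one-way latency = 76.805 ms


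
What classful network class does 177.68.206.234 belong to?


First octet: 177
Binary: 10110001
10xxxxxx -> Class B (128-191)
Class B, default mask 255.255.0.0 (/16)


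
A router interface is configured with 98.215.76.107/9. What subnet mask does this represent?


/9 means 9 network bits, 23 host bits
Binary: 11111111100000000000000000000000
Mask: 255.128.0.0


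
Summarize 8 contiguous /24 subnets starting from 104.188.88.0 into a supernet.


Original prefix: /24
Number of subnets: 8 = 2^3
New prefix = 24 - 3 = 21
Supernet: 104.188.88.0/21


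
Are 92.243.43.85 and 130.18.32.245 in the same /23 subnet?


Mask: 255.255.254.0
92.243.43.85 AND mask = 92.243.42.0
130.18.32.245 AND mask = 130.18.32.0
No, different subnets (92.243.42.0 vs 130.18.32.0)


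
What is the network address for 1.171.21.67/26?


IP:   00000001.10101011.00010101.01000011
Mask: 11111111.11111111.11111111.11000000
AND operation:
Net:  00000001.10101011.00010101.01000000
Network: 1.171.21.64/26


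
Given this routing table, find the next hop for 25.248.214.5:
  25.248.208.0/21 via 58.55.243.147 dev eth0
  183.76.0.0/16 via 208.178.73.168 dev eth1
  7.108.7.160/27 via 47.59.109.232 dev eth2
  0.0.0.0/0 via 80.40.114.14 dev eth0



Longest prefix match for 25.248.214.5:
  /21 25.248.208.0: MATCH
  /16 183.76.0.0: no
  /27 7.108.7.160: no
  /0 0.0.0.0: MATCH
Selected: next-hop 58.55.243.147 via eth0 (matched /21)


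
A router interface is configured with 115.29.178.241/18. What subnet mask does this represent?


/18 means 18 network bits, 14 host bits
Binary: 11111111111111111100000000000000
Mask: 255.255.192.0


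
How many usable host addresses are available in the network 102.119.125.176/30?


Host bits = 32 - 30 = 2
Total addresses = 2^2 = 4
Usable = total - 2 (network and broadcast)
Usable hosts: 2


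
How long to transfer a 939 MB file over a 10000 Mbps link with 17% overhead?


Effective throughput = 10000 * (1 - 17/100) = 8300 Mbps
File size in Mb = 939 * 8 = 7512 Mb
Time = 7512 / 8300
Time = 0.9051 seconds


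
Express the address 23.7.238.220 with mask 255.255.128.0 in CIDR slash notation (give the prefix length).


Binary: 11111111.11111111.10000000.00000000
Count leading 1s
Prefix: /17


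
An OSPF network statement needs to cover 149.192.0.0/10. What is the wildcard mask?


Subnet mask: 255.192.0.0
Wildcard = 255.255.255.255 - subnet mask
255 - 255 = 0
255 - 192 = 63
255 - 0 = 255
255 - 0 = 255
Wildcard: 0.63.255.255


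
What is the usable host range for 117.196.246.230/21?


Network: 117.196.240.0
Broadcast: 117.196.247.255
First usable = network + 1
Last usable = broadcast - 1
Range: 117.196.240.1 to 117.196.247.254


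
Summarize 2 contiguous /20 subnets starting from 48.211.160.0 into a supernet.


Original prefix: /20
Number of subnets: 2 = 2^1
New prefix = 20 - 1 = 19
Supernet: 48.211.160.0/19


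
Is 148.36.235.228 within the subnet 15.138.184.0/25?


Subnet network: 15.138.184.0
Test IP AND mask: 148.36.235.128
No, 148.36.235.228 is not in 15.138.184.0/25


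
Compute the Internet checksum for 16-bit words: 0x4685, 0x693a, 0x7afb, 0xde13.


Sum all words (with carry folding):
+ 0x4685 = 0x4685
+ 0x693a = 0xafbf
+ 0x7afb = 0x2abb
+ 0xde13 = 0x08cf
One's complement: ~0x08cf
Checksum = 0xf730


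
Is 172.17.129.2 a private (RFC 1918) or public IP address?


RFC 1918 private ranges:
  10.0.0.0/8 (10.0.0.0 - 10.255.255.255)
  172.16.0.0/12 (172.16.0.0 - 172.31.255.255)
  192.168.0.0/16 (192.168.0.0 - 192.168.255.255)
Private (in 172.16.0.0/12)


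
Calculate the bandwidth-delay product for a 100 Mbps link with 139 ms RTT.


BDP = bandwidth * RTT
= 100 Mbps * 139 ms
= 100 * 1e6 * 139 / 1000 bits
= 13900000 bits
= 1737500 bytes
= 1696.7773 KB
BDP = 13900000 bits (1737500 bytes)


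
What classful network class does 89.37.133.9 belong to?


First octet: 89
Binary: 01011001
0xxxxxxx -> Class A (1-126)
Class A, default mask 255.0.0.0 (/8)


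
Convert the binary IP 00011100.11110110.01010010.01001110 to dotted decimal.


00011100 = 28
11110110 = 246
01010010 = 82
01001110 = 78
IP: 28.246.82.78


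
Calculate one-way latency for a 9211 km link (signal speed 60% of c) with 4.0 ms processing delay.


Speed = 0.6 * 3e5 km/s = 180000 km/s
Propagation delay = 9211 / 180000 = 0.0512 s = 51.1722 ms
Processing delay = 4.0 ms
Total one-way latency = 55.1722 ms


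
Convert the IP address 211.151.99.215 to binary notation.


211 = 11010011
151 = 10010111
99 = 01100011
215 = 11010111
Binary: 11010011.10010111.01100011.11010111


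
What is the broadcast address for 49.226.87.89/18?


Network: 49.226.64.0/18
Host bits = 14
Set all host bits to 1:
Broadcast: 49.226.127.255


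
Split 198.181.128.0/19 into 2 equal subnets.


New prefix = 19 + 1 = 20
Each subnet has 4096 addresses
  198.181.128.0/20
  198.181.144.0/20
Subnets: 198.181.128.0/20, 198.181.144.0/20


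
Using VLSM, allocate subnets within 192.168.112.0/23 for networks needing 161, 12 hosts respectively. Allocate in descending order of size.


161 hosts -> /24 (254 usable): 192.168.112.0/24
12 hosts -> /28 (14 usable): 192.168.113.0/28
Allocation: 192.168.112.0/24 (161 hosts, 254 usable); 192.168.113.0/28 (12 hosts, 14 usable)


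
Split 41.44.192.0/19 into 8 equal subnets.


New prefix = 19 + 3 = 22
Each subnet has 1024 addresses
  41.44.192.0/22
  41.44.196.0/22
  41.44.200.0/22
  41.44.204.0/22
  41.44.208.0/22
  41.44.212.0/22
  41.44.216.0/22
  41.44.220.0/22
Subnets: 41.44.192.0/22, 41.44.196.0/22, 41.44.200.0/22, 41.44.204.0/22, 41.44.208.0/22, 41.44.212.0/22, 41.44.216.0/22, 41.44.220.0/22


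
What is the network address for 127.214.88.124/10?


IP:   01111111.11010110.01011000.01111100
Mask: 11111111.11000000.00000000.00000000
AND operation:
Net:  01111111.11000000.00000000.00000000
Network: 127.192.0.0/10


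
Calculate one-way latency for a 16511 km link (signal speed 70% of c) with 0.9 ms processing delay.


Speed = 0.7 * 3e5 km/s = 210000 km/s
Propagation delay = 16511 / 210000 = 0.0786 s = 78.6238 ms
Processing delay = 0.9 ms
Total one-way latency = 79.5238 ms


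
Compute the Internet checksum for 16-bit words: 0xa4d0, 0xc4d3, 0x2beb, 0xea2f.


Sum all words (with carry folding):
+ 0xa4d0 = 0xa4d0
+ 0xc4d3 = 0x69a4
+ 0x2beb = 0x958f
+ 0xea2f = 0x7fbf
One's complement: ~0x7fbf
Checksum = 0x8040


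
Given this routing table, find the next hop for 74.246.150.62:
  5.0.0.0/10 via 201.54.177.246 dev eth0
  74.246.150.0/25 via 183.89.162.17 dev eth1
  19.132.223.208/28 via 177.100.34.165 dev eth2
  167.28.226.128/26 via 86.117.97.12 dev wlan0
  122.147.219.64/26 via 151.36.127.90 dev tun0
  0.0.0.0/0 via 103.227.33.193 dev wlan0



Longest prefix match for 74.246.150.62:
  /10 5.0.0.0: no
  /25 74.246.150.0: MATCH
  /28 19.132.223.208: no
  /26 167.28.226.128: no
  /26 122.147.219.64: no
  /0 0.0.0.0: MATCH
Selected: next-hop 183.89.162.17 via eth1 (matched /25)


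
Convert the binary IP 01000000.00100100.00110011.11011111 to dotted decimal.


01000000 = 64
00100100 = 36
00110011 = 51
11011111 = 223
IP: 64.36.51.223


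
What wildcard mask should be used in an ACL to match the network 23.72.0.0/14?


Subnet mask: 255.252.0.0
Wildcard = 255.255.255.255 - subnet mask
255 - 255 = 0
255 - 252 = 3
255 - 0 = 255
255 - 0 = 255
Wildcard: 0.3.255.255


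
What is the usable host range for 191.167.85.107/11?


Network: 191.160.0.0
Broadcast: 191.191.255.255
First usable = network + 1
Last usable = broadcast - 1
Range: 191.160.0.1 to 191.191.255.254


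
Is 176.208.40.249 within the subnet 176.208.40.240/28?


Subnet network: 176.208.40.240
Test IP AND mask: 176.208.40.240
Yes, 176.208.40.249 is in 176.208.40.240/28


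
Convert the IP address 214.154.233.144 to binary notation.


214 = 11010110
154 = 10011010
233 = 11101001
144 = 10010000
Binary: 11010110.10011010.11101001.10010000


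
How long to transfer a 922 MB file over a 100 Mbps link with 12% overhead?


Effective throughput = 100 * (1 - 12/100) = 88 Mbps
File size in Mb = 922 * 8 = 7376 Mb
Time = 7376 / 88
Time = 83.8182 seconds


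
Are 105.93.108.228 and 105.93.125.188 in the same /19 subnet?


Mask: 255.255.224.0
105.93.108.228 AND mask = 105.93.96.0
105.93.125.188 AND mask = 105.93.96.0
Yes, same subnet (105.93.96.0)


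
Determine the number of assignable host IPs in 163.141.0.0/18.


Host bits = 32 - 18 = 14
Total addresses = 2^14 = 16384
Usable = total - 2 (network and broadcast)
Usable hosts: 16382


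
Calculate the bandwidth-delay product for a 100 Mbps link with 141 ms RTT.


BDP = bandwidth * RTT
= 100 Mbps * 141 ms
= 100 * 1e6 * 141 / 1000 bits
= 14100000 bits
= 1762500 bytes
= 1721.1914 KB
BDP = 14100000 bits (1762500 bytes)


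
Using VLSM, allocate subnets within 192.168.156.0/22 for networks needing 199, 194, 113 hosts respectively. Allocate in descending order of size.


199 hosts -> /24 (254 usable): 192.168.156.0/24
194 hosts -> /24 (254 usable): 192.168.157.0/24
113 hosts -> /25 (126 usable): 192.168.158.0/25
Allocation: 192.168.156.0/24 (199 hosts, 254 usable); 192.168.157.0/24 (194 hosts, 254 usable); 192.168.158.0/25 (113 hosts, 126 usable)


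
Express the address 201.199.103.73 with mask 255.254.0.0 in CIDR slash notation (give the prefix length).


Binary: 11111111.11111110.00000000.00000000
Count leading 1s
Prefix: /15


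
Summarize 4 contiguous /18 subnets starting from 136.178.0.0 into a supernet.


Original prefix: /18
Number of subnets: 4 = 2^2
New prefix = 18 - 2 = 16
Supernet: 136.178.0.0/16


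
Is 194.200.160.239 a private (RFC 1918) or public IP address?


RFC 1918 private ranges:
  10.0.0.0/8 (10.0.0.0 - 10.255.255.255)
  172.16.0.0/12 (172.16.0.0 - 172.31.255.255)
  192.168.0.0/16 (192.168.0.0 - 192.168.255.255)
Public (not in any RFC 1918 range)


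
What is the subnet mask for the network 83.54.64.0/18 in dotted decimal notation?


/18 means 18 network bits, 14 host bits
Binary: 11111111111111111100000000000000
Mask: 255.255.192.0


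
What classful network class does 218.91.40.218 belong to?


First octet: 218
Binary: 11011010
110xxxxx -> Class C (192-223)
Class C, default mask 255.255.255.0 (/24)


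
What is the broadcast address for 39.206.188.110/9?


Network: 39.128.0.0/9
Host bits = 23
Set all host bits to 1:
Broadcast: 39.255.255.255


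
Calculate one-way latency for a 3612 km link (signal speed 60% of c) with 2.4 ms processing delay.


Speed = 0.6 * 3e5 km/s = 180000 km/s
Propagation delay = 3612 / 180000 = 0.0201 s = 20.0667 ms
Processing delay = 2.4 ms
Total one-way latency = 22.4667 ms


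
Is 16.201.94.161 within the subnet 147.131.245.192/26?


Subnet network: 147.131.245.192
Test IP AND mask: 16.201.94.128
No, 16.201.94.161 is not in 147.131.245.192/26


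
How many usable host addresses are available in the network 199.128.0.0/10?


Host bits = 32 - 10 = 22
Total addresses = 2^22 = 4194304
Usable = total - 2 (network and broadcast)
Usable hosts: 4194302


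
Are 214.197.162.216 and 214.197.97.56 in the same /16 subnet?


Mask: 255.255.0.0
214.197.162.216 AND mask = 214.197.0.0
214.197.97.56 AND mask = 214.197.0.0
Yes, same subnet (214.197.0.0)


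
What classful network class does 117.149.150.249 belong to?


First octet: 117
Binary: 01110101
0xxxxxxx -> Class A (1-126)
Class A, default mask 255.0.0.0 (/8)


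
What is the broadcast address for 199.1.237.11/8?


Network: 199.0.0.0/8
Host bits = 24
Set all host bits to 1:
Broadcast: 199.255.255.255


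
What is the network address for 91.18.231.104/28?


IP:   01011011.00010010.11100111.01101000
Mask: 11111111.11111111.11111111.11110000
AND operation:
Net:  01011011.00010010.11100111.01100000
Network: 91.18.231.96/28


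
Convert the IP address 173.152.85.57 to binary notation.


173 = 10101101
152 = 10011000
85 = 01010101
57 = 00111001
Binary: 10101101.10011000.01010101.00111001


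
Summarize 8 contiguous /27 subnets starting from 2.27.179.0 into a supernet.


Original prefix: /27
Number of subnets: 8 = 2^3
New prefix = 27 - 3 = 24
Supernet: 2.27.179.0/24


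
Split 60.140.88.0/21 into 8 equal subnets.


New prefix = 21 + 3 = 24
Each subnet has 256 addresses
  60.140.88.0/24
  60.140.89.0/24
  60.140.90.0/24
  60.140.91.0/24
  60.140.92.0/24
  60.140.93.0/24
  60.140.94.0/24
  60.140.95.0/24
Subnets: 60.140.88.0/24, 60.140.89.0/24, 60.140.90.0/24, 60.140.91.0/24, 60.140.92.0/24, 60.140.93.0/24, 60.140.94.0/24, 60.140.95.0/24


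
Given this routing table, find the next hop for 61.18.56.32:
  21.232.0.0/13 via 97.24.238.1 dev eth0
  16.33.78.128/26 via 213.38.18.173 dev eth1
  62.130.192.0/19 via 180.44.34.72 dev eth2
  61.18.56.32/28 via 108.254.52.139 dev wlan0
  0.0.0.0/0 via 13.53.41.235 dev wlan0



Longest prefix match for 61.18.56.32:
  /13 21.232.0.0: no
  /26 16.33.78.128: no
  /19 62.130.192.0: no
  /28 61.18.56.32: MATCH
  /0 0.0.0.0: MATCH
Selected: next-hop 108.254.52.139 via wlan0 (matched /28)


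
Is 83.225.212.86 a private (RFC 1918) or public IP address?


RFC 1918 private ranges:
  10.0.0.0/8 (10.0.0.0 - 10.255.255.255)
  172.16.0.0/12 (172.16.0.0 - 172.31.255.255)
  192.168.0.0/16 (192.168.0.0 - 192.168.255.255)
Public (not in any RFC 1918 range)


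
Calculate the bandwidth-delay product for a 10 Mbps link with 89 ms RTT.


BDP = bandwidth * RTT
= 10 Mbps * 89 ms
= 10 * 1e6 * 89 / 1000 bits
= 890000 bits
= 111250 bytes
= 108.6426 KB
BDP = 890000 bits (111250 bytes)


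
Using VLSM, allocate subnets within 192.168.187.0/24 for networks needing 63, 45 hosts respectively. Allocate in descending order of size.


63 hosts -> /25 (126 usable): 192.168.187.0/25
45 hosts -> /26 (62 usable): 192.168.187.128/26
Allocation: 192.168.187.0/25 (63 hosts, 126 usable); 192.168.187.128/26 (45 hosts, 62 usable)


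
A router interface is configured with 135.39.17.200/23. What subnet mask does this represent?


/23 means 23 network bits, 9 host bits
Binary: 11111111111111111111111000000000
Mask: 255.255.254.0


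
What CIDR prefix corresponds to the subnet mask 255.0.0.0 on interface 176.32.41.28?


Binary: 11111111.00000000.00000000.00000000
Count leading 1s
Prefix: /8


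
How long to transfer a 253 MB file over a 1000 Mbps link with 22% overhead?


Effective throughput = 1000 * (1 - 22/100) = 780 Mbps
File size in Mb = 253 * 8 = 2024 Mb
Time = 2024 / 780
Time = 2.5949 seconds


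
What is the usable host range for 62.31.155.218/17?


Network: 62.31.128.0
Broadcast: 62.31.255.255
First usable = network + 1
Last usable = broadcast - 1
Range: 62.31.128.1 to 62.31.255.254


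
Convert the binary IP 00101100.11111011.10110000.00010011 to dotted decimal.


00101100 = 44
11111011 = 251
10110000 = 176
00010011 = 19
IP: 44.251.176.19


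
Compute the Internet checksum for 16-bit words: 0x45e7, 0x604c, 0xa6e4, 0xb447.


Sum all words (with carry folding):
+ 0x45e7 = 0x45e7
+ 0x604c = 0xa633
+ 0xa6e4 = 0x4d18
+ 0xb447 = 0x0160
One's complement: ~0x0160
Checksum = 0xfe9f


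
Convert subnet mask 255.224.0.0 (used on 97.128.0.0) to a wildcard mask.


Subnet mask: 255.224.0.0
Wildcard = 255.255.255.255 - subnet mask
255 - 255 = 0
255 - 224 = 31
255 - 0 = 255
255 - 0 = 255
Wildcard: 0.31.255.255


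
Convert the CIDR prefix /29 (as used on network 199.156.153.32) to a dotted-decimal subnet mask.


/29 means 29 network bits, 3 host bits
Binary: 11111111111111111111111111111000
Mask: 255.255.255.248


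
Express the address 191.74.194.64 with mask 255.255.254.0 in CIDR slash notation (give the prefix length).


Binary: 11111111.11111111.11111110.00000000
Count leading 1s
Prefix: /23


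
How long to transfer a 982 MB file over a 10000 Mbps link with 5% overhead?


Effective throughput = 10000 * (1 - 5/100) = 9500 Mbps
File size in Mb = 982 * 8 = 7856 Mb
Time = 7856 / 9500
Time = 0.8269 seconds


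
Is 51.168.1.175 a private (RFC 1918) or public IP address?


RFC 1918 private ranges:
  10.0.0.0/8 (10.0.0.0 - 10.255.255.255)
  172.16.0.0/12 (172.16.0.0 - 172.31.255.255)
  192.168.0.0/16 (192.168.0.0 - 192.168.255.255)
Public (not in any RFC 1918 range)


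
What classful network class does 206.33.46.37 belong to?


First octet: 206
Binary: 11001110
110xxxxx -> Class C (192-223)
Class C, default mask 255.255.255.0 (/24)


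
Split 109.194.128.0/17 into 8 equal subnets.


New prefix = 17 + 3 = 20
Each subnet has 4096 addresses
  109.194.128.0/20
  109.194.144.0/20
  109.194.160.0/20
  109.194.176.0/20
  109.194.192.0/20
  109.194.208.0/20
  109.194.224.0/20
  109.194.240.0/20
Subnets: 109.194.128.0/20, 109.194.144.0/20, 109.194.160.0/20, 109.194.176.0/20, 109.194.192.0/20, 109.194.208.0/20, 109.194.224.0/20, 109.194.240.0/20


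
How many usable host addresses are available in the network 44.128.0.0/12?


Host bits = 32 - 12 = 20
Total addresses = 2^20 = 1048576
Usable = total - 2 (network and broadcast)
Usable hosts: 1048574


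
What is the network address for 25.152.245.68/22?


IP:   00011001.10011000.11110101.01000100
Mask: 11111111.11111111.11111100.00000000
AND operation:
Net:  00011001.10011000.11110100.00000000
Network: 25.152.244.0/22


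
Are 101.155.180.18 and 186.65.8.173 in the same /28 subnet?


Mask: 255.255.255.240
101.155.180.18 AND mask = 101.155.180.16
186.65.8.173 AND mask = 186.65.8.160
No, different subnets (101.155.180.16 vs 186.65.8.160)


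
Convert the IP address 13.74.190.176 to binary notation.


13 = 00001101
74 = 01001010
190 = 10111110
176 = 10110000
Binary: 00001101.01001010.10111110.10110000


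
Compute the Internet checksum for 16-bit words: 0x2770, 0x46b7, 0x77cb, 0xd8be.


Sum all words (with carry folding):
+ 0x2770 = 0x2770
+ 0x46b7 = 0x6e27
+ 0x77cb = 0xe5f2
+ 0xd8be = 0xbeb1
One's complement: ~0xbeb1
Checksum = 0x414e


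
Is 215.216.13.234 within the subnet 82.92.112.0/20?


Subnet network: 82.92.112.0
Test IP AND mask: 215.216.0.0
No, 215.216.13.234 is not in 82.92.112.0/20


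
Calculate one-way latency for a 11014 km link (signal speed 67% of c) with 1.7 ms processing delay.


Speed = 0.67 * 3e5 km/s = 201000 km/s
Propagation delay = 11014 / 201000 = 0.0548 s = 54.796 ms
Processing delay = 1.7 ms
Total one-way latency = 56.496 ms


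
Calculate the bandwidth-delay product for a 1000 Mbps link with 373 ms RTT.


BDP = bandwidth * RTT
= 1000 Mbps * 373 ms
= 1000 * 1e6 * 373 / 1000 bits
= 373000000 bits
= 46625000 bytes
= 45532.2266 KB
BDP = 373000000 bits (46625000 bytes)


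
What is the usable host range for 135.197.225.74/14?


Network: 135.196.0.0
Broadcast: 135.199.255.255
First usable = network + 1
Last usable = broadcast - 1
Range: 135.196.0.1 to 135.199.255.254


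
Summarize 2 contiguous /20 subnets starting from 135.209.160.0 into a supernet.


Original prefix: /20
Number of subnets: 2 = 2^1
New prefix = 20 - 1 = 19
Supernet: 135.209.160.0/19


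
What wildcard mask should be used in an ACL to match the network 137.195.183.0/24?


Subnet mask: 255.255.255.0
Wildcard = 255.255.255.255 - subnet mask
255 - 255 = 0
255 - 255 = 0
255 - 255 = 0
255 - 0 = 255
Wildcard: 0.0.0.255


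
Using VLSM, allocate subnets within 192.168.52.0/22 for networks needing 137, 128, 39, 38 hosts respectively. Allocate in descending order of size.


137 hosts -> /24 (254 usable): 192.168.52.0/24
128 hosts -> /24 (254 usable): 192.168.53.0/24
39 hosts -> /26 (62 usable): 192.168.54.0/26
38 hosts -> /26 (62 usable): 192.168.54.64/26
Allocation: 192.168.52.0/24 (137 hosts, 254 usable); 192.168.53.0/24 (128 hosts, 254 usable); 192.168.54.0/26 (39 hosts, 62 usable); 192.168.54.64/26 (38 hosts, 62 usable)


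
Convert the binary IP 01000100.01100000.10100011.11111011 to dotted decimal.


01000100 = 68
01100000 = 96
10100011 = 163
11111011 = 251
IP: 68.96.163.251


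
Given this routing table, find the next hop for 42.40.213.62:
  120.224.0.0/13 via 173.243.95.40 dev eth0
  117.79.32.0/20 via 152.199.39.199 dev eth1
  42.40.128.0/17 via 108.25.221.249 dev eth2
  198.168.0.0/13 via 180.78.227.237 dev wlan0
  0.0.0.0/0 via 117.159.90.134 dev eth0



Longest prefix match for 42.40.213.62:
  /13 120.224.0.0: no
  /20 117.79.32.0: no
  /17 42.40.128.0: MATCH
  /13 198.168.0.0: no
  /0 0.0.0.0: MATCH
Selected: next-hop 108.25.221.249 via eth2 (matched /17)


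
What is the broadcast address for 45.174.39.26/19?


Network: 45.174.32.0/19
Host bits = 13
Set all host bits to 1:
Broadcast: 45.174.63.255


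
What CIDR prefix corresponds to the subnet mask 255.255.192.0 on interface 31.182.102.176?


Binary: 11111111.11111111.11000000.00000000
Count leading 1s
Prefix: /18


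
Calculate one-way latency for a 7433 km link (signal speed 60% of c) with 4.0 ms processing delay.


Speed = 0.6 * 3e5 km/s = 180000 km/s
Propagation delay = 7433 / 180000 = 0.0413 s = 41.2944 ms
Processing delay = 4.0 ms
Total one-way latency = 45.2944 ms


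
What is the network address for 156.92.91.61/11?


IP:   10011100.01011100.01011011.00111101
Mask: 11111111.11100000.00000000.00000000
AND operation:
Net:  10011100.01000000.00000000.00000000
Network: 156.64.0.0/11


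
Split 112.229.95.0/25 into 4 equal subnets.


New prefix = 25 + 2 = 27
Each subnet has 32 addresses
  112.229.95.0/27
  112.229.95.32/27
  112.229.95.64/27
  112.229.95.96/27
Subnets: 112.229.95.0/27, 112.229.95.32/27, 112.229.95.64/27, 112.229.95.96/27


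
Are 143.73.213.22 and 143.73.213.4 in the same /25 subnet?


Mask: 255.255.255.128
143.73.213.22 AND mask = 143.73.213.0
143.73.213.4 AND mask = 143.73.213.0
Yes, same subnet (143.73.213.0)


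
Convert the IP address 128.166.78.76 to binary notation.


128 = 10000000
166 = 10100110
78 = 01001110
76 = 01001100
Binary: 10000000.10100110.01001110.01001100


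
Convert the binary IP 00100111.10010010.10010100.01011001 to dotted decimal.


00100111 = 39
10010010 = 146
10010100 = 148
01011001 = 89
IP: 39.146.148.89


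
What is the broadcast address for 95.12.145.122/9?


Network: 95.0.0.0/9
Host bits = 23
Set all host bits to 1:
Broadcast: 95.127.255.255


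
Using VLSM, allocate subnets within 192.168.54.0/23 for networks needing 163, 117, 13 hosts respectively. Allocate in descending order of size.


163 hosts -> /24 (254 usable): 192.168.54.0/24
117 hosts -> /25 (126 usable): 192.168.55.0/25
13 hosts -> /28 (14 usable): 192.168.55.128/28
Allocation: 192.168.54.0/24 (163 hosts, 254 usable); 192.168.55.0/25 (117 hosts, 126 usable); 192.168.55.128/28 (13 hosts, 14 usable)
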